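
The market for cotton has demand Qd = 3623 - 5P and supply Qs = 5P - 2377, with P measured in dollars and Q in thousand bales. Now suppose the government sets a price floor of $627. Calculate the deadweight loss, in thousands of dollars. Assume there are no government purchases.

Setting quantity demanded equal to quantity supplied, 3623 - 5P = 5P - 2377, gives P* = 600 and Q* = 623.
The floor of 627 is above the equilibrium price 600, so it binds.
At P = 627: Qd = 3623 - 5·627 = 488 and Qs = 5·627 - 2377 = 758.
Quantity traded falls to 488. At Q = 488 the demand price is (3623 - 488)/5 = 627 and the supply price is (2377 + 488)/5 = 573.
Deadweight loss = ½ · (627 - 573) · (623 - 488) = ½ · 54 · 135 = 3645.

3645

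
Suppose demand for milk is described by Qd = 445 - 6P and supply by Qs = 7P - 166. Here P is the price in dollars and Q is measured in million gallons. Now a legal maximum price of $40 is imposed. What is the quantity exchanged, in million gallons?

Setting quantity demanded equal to quantity supplied, 445 - 6P = 7P - 166, gives P* = 47 and Q* = 163.
Because the ceiling (40) lies below the market-clearing price, it is binding.
At P = 40: Qd = 445 - 6·40 = 205 and Qs = 7·40 - 166 = 114.
The quantity actually transacted is the short side, supply: 114.

114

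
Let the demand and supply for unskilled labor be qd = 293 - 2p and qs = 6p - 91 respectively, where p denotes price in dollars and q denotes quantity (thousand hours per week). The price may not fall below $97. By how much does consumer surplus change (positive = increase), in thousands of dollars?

-7252

Equilibrium: 293 - 2p = 6p - 91, so 384 = 8p and p* = 48, q* = 197.
Because the floor (97) lies above the market-clearing price, it is binding.
At p = 97: qd = 293 - 2·97 = 99 and qs = 6·97 - 91 = 491.
Consumer surplus without the control is ½ · (146.5 - 48) · 197 = 9702.25.
With the floor, consumers buy 99 units at 97, so CS = ½ · (146.5 - 97) · 99 = 2450.25.
Change in consumer surplus = 2450.25 - 9702.25 = -7252.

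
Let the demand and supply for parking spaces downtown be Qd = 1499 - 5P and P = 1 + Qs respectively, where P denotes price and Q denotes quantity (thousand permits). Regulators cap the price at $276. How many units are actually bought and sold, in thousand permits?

249

Rearranging supply gives Qs = P - 1. Equilibrium: 1499 - 5P = P - 1, so 1500 = 6P and P* = 250, Q* = 249.
Since 276 is above P* = 250, the ceiling does not bind and the free-market outcome prevails.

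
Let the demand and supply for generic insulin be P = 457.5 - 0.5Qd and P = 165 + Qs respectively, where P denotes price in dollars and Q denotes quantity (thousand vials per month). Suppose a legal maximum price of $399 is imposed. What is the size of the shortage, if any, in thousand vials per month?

0

Rearranging demand gives Qd = 915 - 2P; rearranging supply gives Qs = P - 165. Setting quantity demanded equal to quantity supplied, 915 - 2P = P - 165, gives P* = 360 and Q* = 195.
The ceiling of 399 is above the equilibrium price 360, so it is not binding; the market clears at P* = 360, Q* = 195.
Since the control does not bind, there is no shortage.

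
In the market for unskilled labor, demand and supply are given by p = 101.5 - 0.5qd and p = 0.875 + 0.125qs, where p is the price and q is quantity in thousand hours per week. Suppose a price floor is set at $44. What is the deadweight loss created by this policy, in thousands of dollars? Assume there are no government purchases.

Rearranging demand gives qd = 203 - 2p; rearranging supply gives qs = 8p - 7. Without the control the market clears where 203 - 2p = 8p - 7, i.e. p* = 21 and q* = 161.
Since 44 > 21, the floor is binding.
At p = 44: qd = 203 - 2·44 = 115 and qs = 8·44 - 7 = 345.
Quantity traded falls to 115. At q = 115 the demand price is (203 - 115)/2 = 44 and the supply price is (7 + 115)/8 = 15.25.
Deadweight loss = ½ · (44 - 15.25) · (161 - 115) = ½ · 28.75 · 46 = 661.25.

661.25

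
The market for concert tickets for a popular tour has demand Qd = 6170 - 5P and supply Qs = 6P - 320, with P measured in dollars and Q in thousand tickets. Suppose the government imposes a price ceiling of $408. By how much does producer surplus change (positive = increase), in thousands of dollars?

-486668

Equilibrium: 6170 - 5P = 6P - 320, so 6490 = 11P and P* = 590, Q* = 3220.
Because the ceiling (408) lies below the market-clearing price, it is binding.
At P = 408: Qd = 6170 - 5·408 = 4130 and Qs = 6·408 - 320 = 2128.
Producer surplus without the control is ½ · (590 - 160/3) · 3220 = 2592100/3.
With the ceiling, producers sell 2128 units at 408, so PS = ½ · (408 - 160/3) · 2128 = 1132096/3.
Change in producer surplus = 1132096/3 - 2592100/3 = -486668.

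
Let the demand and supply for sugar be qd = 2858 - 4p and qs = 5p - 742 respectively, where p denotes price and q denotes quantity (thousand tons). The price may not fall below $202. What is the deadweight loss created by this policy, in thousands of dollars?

0

In a free market, 2858 - 4p = 5p - 742 gives the equilibrium p* = 400, q* = 1258.
The floor of 202 is below the equilibrium price 400, so it is not binding; the market clears at p* = 400, q* = 1258.
Since the control does not bind, no trades are prevented and deadweight loss is zero.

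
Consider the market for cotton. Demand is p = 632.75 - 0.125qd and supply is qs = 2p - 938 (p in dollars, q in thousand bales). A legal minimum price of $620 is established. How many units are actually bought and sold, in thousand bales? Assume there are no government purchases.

102

Rearranging demand gives qd = 5062 - 8p. Without the control the market clears where 5062 - 8p = 2p - 938, i.e. p* = 600 and q* = 262.
Since 620 > 600, the floor is binding.
At p = 620: qd = 5062 - 8·620 = 102 and qs = 2·620 - 938 = 302.
The quantity actually transacted is the short side, demand: 102.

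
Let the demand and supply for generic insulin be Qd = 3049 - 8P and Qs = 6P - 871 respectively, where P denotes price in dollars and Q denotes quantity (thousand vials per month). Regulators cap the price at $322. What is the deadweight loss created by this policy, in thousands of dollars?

Setting quantity demanded equal to quantity supplied, 3049 - 8P = 6P - 871, gives P* = 280 and Q* = 809.
The ceiling of 322 is above the equilibrium price 280, so it is not binding; the market clears at P* = 280, Q* = 809.
Since the control does not bind, no trades are prevented and deadweight loss is zero.

0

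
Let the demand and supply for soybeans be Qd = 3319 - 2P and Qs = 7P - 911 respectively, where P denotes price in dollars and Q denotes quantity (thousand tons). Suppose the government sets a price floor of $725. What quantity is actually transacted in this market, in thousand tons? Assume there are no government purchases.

In a free market, 3319 - 2P = 7P - 911 gives the equilibrium P* = 470, Q* = 2379.
Since 725 > 470, the floor is binding.
At P = 725: Qd = 3319 - 2·725 = 1869 and Qs = 7·725 - 911 = 4164.
The quantity actually transacted is the short side, demand: 1869.

1869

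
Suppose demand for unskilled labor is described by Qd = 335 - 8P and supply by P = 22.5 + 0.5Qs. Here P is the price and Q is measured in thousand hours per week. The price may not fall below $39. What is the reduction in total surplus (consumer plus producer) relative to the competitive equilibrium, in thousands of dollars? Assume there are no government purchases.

20

Rearranging supply gives Qs = 2P - 45. Equilibrium: 335 - 8P = 2P - 45, so 380 = 10P and P* = 38, Q* = 31.
The floor of 39 is above the equilibrium price 38, so it binds.
At P = 39: Qd = 335 - 8·39 = 23 and Qs = 2·39 - 45 = 33.
Quantity traded falls to 23. At Q = 23 the demand price is (335 - 23)/8 = 39 and the supply price is (45 + 23)/2 = 34.
Deadweight loss = ½ · (39 - 34) · (31 - 23) = ½ · 5 · 8 = 20.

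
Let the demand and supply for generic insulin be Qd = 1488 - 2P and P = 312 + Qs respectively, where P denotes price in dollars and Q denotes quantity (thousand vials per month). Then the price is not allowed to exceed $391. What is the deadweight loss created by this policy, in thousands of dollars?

32760.75

Rearranging supply gives Qs = P - 312. Equilibrium: 1488 - 2P = P - 312, so 1800 = 3P and P* = 600, Q* = 288.
Since 391 < 600, the ceiling is binding.
At P = 391: Qd = 1488 - 2·391 = 706 and Qs = 391 - 312 = 79.
Quantity traded falls to 79. At Q = 79 the demand price is (1488 - 79)/2 = 704.5 and the supply price is 312 + 79 = 391.
Deadweight loss = ½ · (704.5 - 391) · (288 - 79) = ½ · 313.5 · 209 = 32760.75.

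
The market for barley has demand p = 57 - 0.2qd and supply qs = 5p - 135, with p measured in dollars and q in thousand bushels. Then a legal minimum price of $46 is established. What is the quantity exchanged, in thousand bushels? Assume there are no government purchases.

Rearranging demand gives qd = 285 - 5p. In a free market, 285 - 5p = 5p - 135 gives the equilibrium p* = 42, q* = 75.
Since 46 > 42, the floor is binding.
At p = 46: qd = 285 - 5·46 = 55 and qs = 5·46 - 135 = 95.
The quantity actually transacted is the short side, demand: 55.

55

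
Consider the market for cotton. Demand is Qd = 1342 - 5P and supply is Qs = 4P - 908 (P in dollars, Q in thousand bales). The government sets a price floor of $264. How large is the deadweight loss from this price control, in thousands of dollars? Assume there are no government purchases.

1102.5

Without the control the market clears where 1342 - 5P = 4P - 908, i.e. P* = 250 and Q* = 92.
The floor of 264 is above the equilibrium price 250, so it binds.
At P = 264: Qd = 1342 - 5·264 = 22 and Qs = 4·264 - 908 = 148.
Quantity traded falls to 22. At Q = 22 the demand price is (1342 - 22)/5 = 264 and the supply price is (908 + 22)/4 = 232.5.
Deadweight loss = ½ · (264 - 232.5) · (92 - 22) = ½ · 31.5 · 70 = 1102.5.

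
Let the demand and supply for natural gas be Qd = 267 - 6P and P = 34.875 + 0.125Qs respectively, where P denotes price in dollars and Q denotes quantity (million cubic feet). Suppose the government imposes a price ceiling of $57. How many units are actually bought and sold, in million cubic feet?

Rearranging supply gives Qs = 8P - 279. Without the control the market clears where 267 - 6P = 8P - 279, i.e. P* = 39 and Q* = 33.
Since 57 is above P* = 39, the ceiling does not bind and the free-market outcome prevails.

33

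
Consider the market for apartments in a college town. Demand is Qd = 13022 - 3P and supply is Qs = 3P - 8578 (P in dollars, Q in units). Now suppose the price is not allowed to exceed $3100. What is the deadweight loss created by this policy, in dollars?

750000

Equilibrium: 13022 - 3P = 3P - 8578, so 21600 = 6P and P* = 3600, Q* = 2222.
Since 3100 < 3600, the ceiling is binding.
At P = 3100: Qd = 13022 - 3·3100 = 3722 and Qs = 3·3100 - 8578 = 722.
Quantity traded falls to 722. At Q = 722 the demand price is (13022 - 722)/3 = 4100 and the supply price is (8578 + 722)/3 = 3100.
Deadweight loss = ½ · (4100 - 3100) · (2222 - 722) = ½ · 1000 · 1500 = 750000.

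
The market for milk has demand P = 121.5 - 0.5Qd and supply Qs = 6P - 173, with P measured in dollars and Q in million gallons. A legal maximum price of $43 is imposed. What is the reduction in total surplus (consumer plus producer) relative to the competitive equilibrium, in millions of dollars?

972

Rearranging demand gives Qd = 243 - 2P. Setting quantity demanded equal to quantity supplied, 243 - 2P = 6P - 173, gives P* = 52 and Q* = 139.
The ceiling of 43 is below the equilibrium price 52, so it binds.
At P = 43: Qd = 243 - 2·43 = 157 and Qs = 6·43 - 173 = 85.
Quantity traded falls to 85. At Q = 85 the demand price is (243 - 85)/2 = 79 and the supply price is (173 + 85)/6 = 43.
Deadweight loss = ½ · (79 - 43) · (139 - 85) = ½ · 36 · 54 = 972.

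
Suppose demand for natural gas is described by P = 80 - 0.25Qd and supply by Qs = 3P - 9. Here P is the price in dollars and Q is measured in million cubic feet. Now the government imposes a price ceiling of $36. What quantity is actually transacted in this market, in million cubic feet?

99

Rearranging demand gives Qd = 320 - 4P. Without the control the market clears where 320 - 4P = 3P - 9, i.e. P* = 47 and Q* = 132.
Because the ceiling (36) lies below the market-clearing price, it is binding.
At P = 36: Qd = 320 - 4·36 = 176 and Qs = 3·36 - 9 = 99.
The quantity actually transacted is the short side, supply: 99.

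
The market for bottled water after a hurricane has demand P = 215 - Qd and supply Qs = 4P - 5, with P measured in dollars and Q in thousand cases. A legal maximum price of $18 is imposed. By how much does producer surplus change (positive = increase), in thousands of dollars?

Rearranging demand gives Qd = 215 - P. Equilibrium: 215 - P = 4P - 5, so 220 = 5P and P* = 44, Q* = 171.
The ceiling of 18 is below the equilibrium price 44, so it binds.
At P = 18: Qd = 215 - 18 = 197 and Qs = 4·18 - 5 = 67.
Producer surplus without the control is ½ · (44 - 1.25) · 171 = 3655.125.
With the ceiling, producers sell 67 units at 18, so PS = ½ · (18 - 1.25) · 67 = 561.125.
Change in producer surplus = 561.125 - 3655.125 = -3094.

-3094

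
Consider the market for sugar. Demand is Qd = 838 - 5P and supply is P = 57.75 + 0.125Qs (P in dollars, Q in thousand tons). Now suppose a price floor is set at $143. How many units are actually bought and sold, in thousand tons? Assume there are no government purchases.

Rearranging supply gives Qs = 8P - 462. Without the control the market clears where 838 - 5P = 8P - 462, i.e. P* = 100 and Q* = 338.
Since 143 > 100, the floor is binding.
At P = 143: Qd = 838 - 5·143 = 123 and Qs = 8·143 - 462 = 682.
The quantity actually transacted is the short side, demand: 123.

123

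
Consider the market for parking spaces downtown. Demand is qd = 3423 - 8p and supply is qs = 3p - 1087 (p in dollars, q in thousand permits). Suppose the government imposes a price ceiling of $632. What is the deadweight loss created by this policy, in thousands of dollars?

0

Equilibrium: 3423 - 8p = 3p - 1087, so 4510 = 11p and p* = 410, q* = 143.
Since 632 is above p* = 410, the ceiling does not bind and the free-market outcome prevails.
Since the control does not bind, no trades are prevented and deadweight loss is zero.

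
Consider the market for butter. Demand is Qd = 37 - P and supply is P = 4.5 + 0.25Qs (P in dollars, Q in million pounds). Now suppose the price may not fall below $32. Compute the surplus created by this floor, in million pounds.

105

Rearranging supply gives Qs = 4P - 18. Equilibrium: 37 - P = 4P - 18, so 55 = 5P and P* = 11, Q* = 26.
Because the floor (32) lies above the market-clearing price, it is binding.
At P = 32: Qd = 37 - 32 = 5 and Qs = 4·32 - 18 = 110.
Surplus = Qs - Qd = 110 - 5 = 105.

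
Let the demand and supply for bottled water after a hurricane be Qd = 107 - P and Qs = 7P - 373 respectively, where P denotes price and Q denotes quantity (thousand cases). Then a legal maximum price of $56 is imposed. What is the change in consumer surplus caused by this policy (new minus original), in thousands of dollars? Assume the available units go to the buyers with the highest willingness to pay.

-316

In a free market, 107 - P = 7P - 373 gives the equilibrium P* = 60, Q* = 47.
Since 56 < 60, the ceiling is binding.
At P = 56: Qd = 107 - 56 = 51 and Qs = 7·56 - 373 = 19.
Consumer surplus without the control is ½ · (107 - 60) · 47 = 1104.5.
With the ceiling, 19 units are sold at 56 (assume they go to the highest-value buyers). The demand price at Q = 19 is 88, so CS = ½ · [(107 - 56) + (88 - 56)] · 19 = 788.5.
Change in consumer surplus = 788.5 - 1104.5 = -316.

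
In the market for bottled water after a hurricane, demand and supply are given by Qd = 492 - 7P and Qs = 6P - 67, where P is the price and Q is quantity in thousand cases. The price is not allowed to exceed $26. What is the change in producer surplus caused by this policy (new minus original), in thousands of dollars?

In a free market, 492 - 7P = 6P - 67 gives the equilibrium P* = 43, Q* = 191.
The ceiling of 26 is below the equilibrium price 43, so it binds.
At P = 26: Qd = 492 - 7·26 = 310 and Qs = 6·26 - 67 = 89.
Producer surplus without the control is ½ · (43 - 67/6) · 191 = 36481/12.
With the ceiling, producers sell 89 units at 26, so PS = ½ · (26 - 67/6) · 89 = 7921/12.
Change in producer surplus = 7921/12 - 36481/12 = -2380.

-2380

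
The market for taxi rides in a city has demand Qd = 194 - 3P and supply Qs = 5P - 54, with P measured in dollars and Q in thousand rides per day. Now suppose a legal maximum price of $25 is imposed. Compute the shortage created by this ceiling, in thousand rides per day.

Setting quantity demanded equal to quantity supplied, 194 - 3P = 5P - 54, gives P* = 31 and Q* = 101.
Because the ceiling (25) lies below the market-clearing price, it is binding.
At P = 25: Qd = 194 - 3·25 = 119 and Qs = 5·25 - 54 = 71.
Shortage = Qd - Qs = 119 - 71 = 48.

48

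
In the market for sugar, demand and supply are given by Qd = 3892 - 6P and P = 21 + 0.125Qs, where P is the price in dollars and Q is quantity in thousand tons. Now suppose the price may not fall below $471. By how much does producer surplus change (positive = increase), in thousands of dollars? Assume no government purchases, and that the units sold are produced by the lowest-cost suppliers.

119233.75

Rearranging supply gives Qs = 8P - 168. Equilibrium: 3892 - 6P = 8P - 168, so 4060 = 14P and P* = 290, Q* = 2152.
Because the floor (471) lies above the market-clearing price, it is binding.
At P = 471: Qd = 3892 - 6·471 = 1066 and Qs = 8·471 - 168 = 3600.
Producer surplus without the control is ½ · (290 - 21) · 2152 = 289444.
With the floor, 1066 units are sold at 471. The supply price at Q = 1066 is 154.25, so PS = ½ · [(471 - 21) + (471 - 154.25)] · 1066 = 408677.75.
Change in producer surplus = 408677.75 - 289444 = 119233.75.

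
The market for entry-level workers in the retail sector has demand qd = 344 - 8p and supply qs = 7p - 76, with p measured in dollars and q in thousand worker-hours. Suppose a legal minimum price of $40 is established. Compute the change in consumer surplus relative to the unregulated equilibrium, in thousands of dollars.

-864

In a free market, 344 - 8p = 7p - 76 gives the equilibrium p* = 28, q* = 120.
The floor of 40 is above the equilibrium price 28, so it binds.
At p = 40: qd = 344 - 8·40 = 24 and qs = 7·40 - 76 = 204.
Consumer surplus without the control is ½ · (43 - 28) · 120 = 900.
With the floor, consumers buy 24 units at 40, so CS = ½ · (43 - 40) · 24 = 36.
Change in consumer surplus = 36 - 900 = -864.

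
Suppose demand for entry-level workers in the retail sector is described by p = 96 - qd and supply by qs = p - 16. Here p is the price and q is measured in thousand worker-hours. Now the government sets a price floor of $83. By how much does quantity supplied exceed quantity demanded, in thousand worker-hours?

54

Rearranging demand gives qd = 96 - p. Setting quantity demanded equal to quantity supplied, 96 - p = p - 16, gives p* = 56 and q* = 40.
Since 83 > 56, the floor is binding.
At p = 83: qd = 96 - 83 = 13 and qs = 83 - 16 = 67.
Surplus = qs - qd = 67 - 13 = 54.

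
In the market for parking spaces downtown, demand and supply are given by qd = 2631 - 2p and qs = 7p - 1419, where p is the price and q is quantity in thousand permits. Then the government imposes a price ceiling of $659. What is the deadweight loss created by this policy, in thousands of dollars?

0

Equilibrium: 2631 - 2p = 7p - 1419, so 4050 = 9p and p* = 450, q* = 1731.
The ceiling of 659 is above the equilibrium price 450, so it is not binding; the market clears at p* = 450, q* = 1731.
Since the control does not bind, no trades are prevented and deadweight loss is zero.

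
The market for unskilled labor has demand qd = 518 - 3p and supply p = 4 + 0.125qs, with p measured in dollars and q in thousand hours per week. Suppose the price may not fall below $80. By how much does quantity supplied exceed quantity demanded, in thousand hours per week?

330

Rearranging supply gives qs = 8p - 32. Equilibrium: 518 - 3p = 8p - 32, so 550 = 11p and p* = 50, q* = 368.
Because the floor (80) lies above the market-clearing price, it is binding.
At p = 80: qd = 518 - 3·80 = 278 and qs = 8·80 - 32 = 608.
Surplus = qs - qd = 608 - 278 = 330.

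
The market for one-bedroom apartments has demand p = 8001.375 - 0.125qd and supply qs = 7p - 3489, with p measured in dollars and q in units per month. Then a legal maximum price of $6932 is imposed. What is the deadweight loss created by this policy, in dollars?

Rearranging demand gives qd = 64011 - 8p. Equilibrium: 64011 - 8p = 7p - 3489, so 67500 = 15p and p* = 4500, q* = 28011.
The ceiling of 6932 is above the equilibrium price 4500, so it is not binding; the market clears at p* = 4500, q* = 28011.
Since the control does not bind, no trades are prevented and deadweight loss is zero.

0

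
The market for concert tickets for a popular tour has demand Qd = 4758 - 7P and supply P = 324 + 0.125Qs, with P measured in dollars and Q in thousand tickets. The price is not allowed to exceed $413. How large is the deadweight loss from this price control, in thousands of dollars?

Rearranging supply gives Qs = 8P - 2592. Without the control the market clears where 4758 - 7P = 8P - 2592, i.e. P* = 490 and Q* = 1328.
The ceiling of 413 is below the equilibrium price 490, so it binds.
At P = 413: Qd = 4758 - 7·413 = 1867 and Qs = 8·413 - 2592 = 712.
Quantity traded falls to 712. At Q = 712 the demand price is (4758 - 712)/7 = 578 and the supply price is (2592 + 712)/8 = 413.
Deadweight loss = ½ · (578 - 413) · (1328 - 712) = ½ · 165 · 616 = 50820.

50820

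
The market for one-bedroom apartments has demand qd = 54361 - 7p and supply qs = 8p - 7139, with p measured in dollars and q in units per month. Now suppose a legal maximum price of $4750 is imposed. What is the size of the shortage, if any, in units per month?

0

In a free market, 54361 - 7p = 8p - 7139 gives the equilibrium p* = 4100, q* = 25661.
The ceiling of 4750 is above the equilibrium price 4100, so it is not binding; the market clears at p* = 4100, q* = 25661.
Since the control does not bind, there is no shortage.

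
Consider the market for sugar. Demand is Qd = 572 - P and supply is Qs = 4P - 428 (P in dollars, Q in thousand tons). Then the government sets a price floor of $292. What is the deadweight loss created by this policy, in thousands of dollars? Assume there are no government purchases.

Without the control the market clears where 572 - P = 4P - 428, i.e. P* = 200 and Q* = 372.
Since 292 > 200, the floor is binding.
At P = 292: Qd = 572 - 292 = 280 and Qs = 4·292 - 428 = 740.
Quantity traded falls to 280. At Q = 280 the demand price is 572 - 280 = 292 and the supply price is (428 + 280)/4 = 177.
Deadweight loss = ½ · (292 - 177) · (372 - 280) = ½ · 115 · 92 = 5290.

5290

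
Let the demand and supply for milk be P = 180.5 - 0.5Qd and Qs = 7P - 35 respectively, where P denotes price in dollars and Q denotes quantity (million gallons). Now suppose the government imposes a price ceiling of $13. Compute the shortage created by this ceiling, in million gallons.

Rearranging demand gives Qd = 361 - 2P. Without the control the market clears where 361 - 2P = 7P - 35, i.e. P* = 44 and Q* = 273.
Since 13 < 44, the ceiling is binding.
At P = 13: Qd = 361 - 2·13 = 335 and Qs = 7·13 - 35 = 56.
Shortage = Qd - Qs = 335 - 56 = 279.

279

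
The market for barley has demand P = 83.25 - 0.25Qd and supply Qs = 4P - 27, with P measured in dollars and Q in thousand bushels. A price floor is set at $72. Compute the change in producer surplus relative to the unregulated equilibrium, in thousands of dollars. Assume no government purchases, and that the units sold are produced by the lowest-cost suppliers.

-243

Rearranging demand gives Qd = 333 - 4P. In a free market, 333 - 4P = 4P - 27 gives the equilibrium P* = 45, Q* = 153.
Because the floor (72) lies above the market-clearing price, it is binding.
At P = 72: Qd = 333 - 4·72 = 45 and Qs = 4·72 - 27 = 261.
Producer surplus without the control is ½ · (45 - 6.75) · 153 = 2926.125.
With the floor, 45 units are sold at 72. The supply price at Q = 45 is 18, so PS = ½ · [(72 - 6.75) + (72 - 18)] · 45 = 2683.125.
Change in producer surplus = 2683.125 - 2926.125 = -243.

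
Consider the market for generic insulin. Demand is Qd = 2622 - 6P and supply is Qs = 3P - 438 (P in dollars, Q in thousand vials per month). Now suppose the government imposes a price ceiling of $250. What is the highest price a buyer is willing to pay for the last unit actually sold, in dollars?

385

Equilibrium: 2622 - 6P = 3P - 438, so 3060 = 9P and P* = 340, Q* = 582.
Because the ceiling (250) lies below the market-clearing price, it is binding.
At P = 250: Qd = 2622 - 6·250 = 1122 and Qs = 3·250 - 438 = 312.
Only 312 units reach the market. On the demand curve, the marginal buyer's willingness to pay at Q = 312 is (2622 - 312)/6 = 385.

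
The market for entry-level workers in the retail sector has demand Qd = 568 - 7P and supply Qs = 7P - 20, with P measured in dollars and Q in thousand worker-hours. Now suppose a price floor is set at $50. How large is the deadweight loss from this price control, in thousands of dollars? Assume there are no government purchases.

Without the control the market clears where 568 - 7P = 7P - 20, i.e. P* = 42 and Q* = 274.
Because the floor (50) lies above the market-clearing price, it is binding.
At P = 50: Qd = 568 - 7·50 = 218 and Qs = 7·50 - 20 = 330.
Quantity traded falls to 218. At Q = 218 the demand price is (568 - 218)/7 = 50 and the supply price is (20 + 218)/7 = 34.
Deadweight loss = ½ · (50 - 34) · (274 - 218) = ½ · 16 · 56 = 448.

448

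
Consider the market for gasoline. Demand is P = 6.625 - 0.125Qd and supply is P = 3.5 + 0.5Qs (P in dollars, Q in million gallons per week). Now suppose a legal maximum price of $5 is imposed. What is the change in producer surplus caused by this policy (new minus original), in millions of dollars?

Rearranging demand gives Qd = 53 - 8P; rearranging supply gives Qs = 2P - 7. In a free market, 53 - 8P = 2P - 7 gives the equilibrium P* = 6, Q* = 5.
The ceiling of 5 is below the equilibrium price 6, so it binds.
At P = 5: Qd = 53 - 8·5 = 13 and Qs = 2·5 - 7 = 3.
Producer surplus without the control is ½ · (6 - 3.5) · 5 = 6.25.
With the ceiling, producers sell 3 units at 5, so PS = ½ · (5 - 3.5) · 3 = 2.25.
Change in producer surplus = 2.25 - 6.25 = -4.

-4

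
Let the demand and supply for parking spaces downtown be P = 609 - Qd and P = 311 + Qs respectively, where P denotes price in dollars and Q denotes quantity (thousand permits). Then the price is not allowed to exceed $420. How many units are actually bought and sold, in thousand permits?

Rearranging demand gives Qd = 609 - P; rearranging supply gives Qs = P - 311. In a free market, 609 - P = P - 311 gives the equilibrium P* = 460, Q* = 149.
Since 420 < 460, the ceiling is binding.
At P = 420: Qd = 609 - 420 = 189 and Qs = 420 - 311 = 109.
The quantity actually transacted is the short side, supply: 109.

109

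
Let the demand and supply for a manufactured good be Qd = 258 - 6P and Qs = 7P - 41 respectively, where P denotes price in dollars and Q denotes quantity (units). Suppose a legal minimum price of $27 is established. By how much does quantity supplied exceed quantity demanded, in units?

52

Without the control the market clears where 258 - 6P = 7P - 41, i.e. P* = 23 and Q* = 120.
The floor of 27 is above the equilibrium price 23, so it binds.
At P = 27: Qd = 258 - 6·27 = 96 and Qs = 7·27 - 41 = 148.
Surplus = Qs - Qd = 148 - 96 = 52.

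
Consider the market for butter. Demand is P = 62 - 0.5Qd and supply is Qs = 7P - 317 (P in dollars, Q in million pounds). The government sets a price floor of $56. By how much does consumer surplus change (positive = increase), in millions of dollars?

-133

Rearranging demand gives Qd = 124 - 2P. Setting quantity demanded equal to quantity supplied, 124 - 2P = 7P - 317, gives P* = 49 and Q* = 26.
Because the floor (56) lies above the market-clearing price, it is binding.
At P = 56: Qd = 124 - 2·56 = 12 and Qs = 7·56 - 317 = 75.
Consumer surplus without the control is ½ · (62 - 49) · 26 = 169.
With the floor, consumers buy 12 units at 56, so CS = ½ · (62 - 56) · 12 = 36.
Change in consumer surplus = 36 - 169 = -133.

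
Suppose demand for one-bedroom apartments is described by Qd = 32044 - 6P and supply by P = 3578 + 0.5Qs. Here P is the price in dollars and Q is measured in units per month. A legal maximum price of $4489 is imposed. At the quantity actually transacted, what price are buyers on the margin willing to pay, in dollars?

Rearranging supply gives Qs = 2P - 7156. Setting quantity demanded equal to quantity supplied, 32044 - 6P = 2P - 7156, gives P* = 4900 and Q* = 2644.
Because the ceiling (4489) lies below the market-clearing price, it is binding.
At P = 4489: Qd = 32044 - 6·4489 = 5110 and Qs = 2·4489 - 7156 = 1822.
Only 1822 units reach the market. On the demand curve, the marginal buyer's willingness to pay at Q = 1822 is (32044 - 1822)/6 = 5037.

5037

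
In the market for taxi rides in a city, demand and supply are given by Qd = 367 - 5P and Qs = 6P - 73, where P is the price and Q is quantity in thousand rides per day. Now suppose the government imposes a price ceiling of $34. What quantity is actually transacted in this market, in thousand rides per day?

Without the control the market clears where 367 - 5P = 6P - 73, i.e. P* = 40 and Q* = 167.
The ceiling of 34 is below the equilibrium price 40, so it binds.
At P = 34: Qd = 367 - 5·34 = 197 and Qs = 6·34 - 73 = 131.
The quantity actually transacted is the short side, supply: 131.

131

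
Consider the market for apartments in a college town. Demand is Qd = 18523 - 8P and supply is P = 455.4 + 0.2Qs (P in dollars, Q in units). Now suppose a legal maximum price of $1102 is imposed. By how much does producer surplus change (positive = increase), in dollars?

Rearranging supply gives Qs = 5P - 2277. Setting quantity demanded equal to quantity supplied, 18523 - 8P = 5P - 2277, gives P* = 1600 and Q* = 5723.
Since 1102 < 1600, the ceiling is binding.
At P = 1102: Qd = 18523 - 8·1102 = 9707 and Qs = 5·1102 - 2277 = 3233.
Producer surplus without the control is ½ · (1600 - 455.4) · 5723 = 3275272.9.
With the ceiling, producers sell 3233 units at 1102, so PS = ½ · (1102 - 455.4) · 3233 = 1045228.9.
Change in producer surplus = 1045228.9 - 3275272.9 = -2230044.

-2230044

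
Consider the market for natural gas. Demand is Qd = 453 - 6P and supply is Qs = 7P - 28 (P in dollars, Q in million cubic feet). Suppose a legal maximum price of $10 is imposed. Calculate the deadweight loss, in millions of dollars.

5528.25

Equilibrium: 453 - 6P = 7P - 28, so 481 = 13P and P* = 37, Q* = 231.
Since 10 < 37, the ceiling is binding.
At P = 10: Qd = 453 - 6·10 = 393 and Qs = 7·10 - 28 = 42.
Quantity traded falls to 42. At Q = 42 the demand price is (453 - 42)/6 = 68.5 and the supply price is (28 + 42)/7 = 10.
Deadweight loss = ½ · (68.5 - 10) · (231 - 42) = ½ · 58.5 · 189 = 5528.25.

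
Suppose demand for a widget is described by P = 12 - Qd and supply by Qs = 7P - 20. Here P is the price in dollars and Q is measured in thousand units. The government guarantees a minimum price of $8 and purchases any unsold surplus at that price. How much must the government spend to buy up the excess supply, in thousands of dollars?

256

Rearranging demand gives Qd = 12 - P. Without the control the market clears where 12 - P = 7P - 20, i.e. P* = 4 and Q* = 8.
Because the floor (8) lies above the market-clearing price, it is binding.
At P = 8: Qd = 12 - 8 = 4 and Qs = 7·8 - 20 = 36.
Surplus = Qs - Qd = 32.
Government expenditure = surplus × support price = 32 × 8 = 256.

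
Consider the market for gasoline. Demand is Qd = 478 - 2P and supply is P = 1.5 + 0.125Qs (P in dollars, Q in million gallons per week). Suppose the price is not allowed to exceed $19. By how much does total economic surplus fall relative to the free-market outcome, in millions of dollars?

Rearranging supply gives Qs = 8P - 12. Equilibrium: 478 - 2P = 8P - 12, so 490 = 10P and P* = 49, Q* = 380.
Because the ceiling (19) lies below the market-clearing price, it is binding.
At P = 19: Qd = 478 - 2·19 = 440 and Qs = 8·19 - 12 = 140.
Quantity traded falls to 140. At Q = 140 the demand price is (478 - 140)/2 = 169 and the supply price is (12 + 140)/8 = 19.
Deadweight loss = ½ · (169 - 19) · (380 - 140) = ½ · 150 · 240 = 18000.

18000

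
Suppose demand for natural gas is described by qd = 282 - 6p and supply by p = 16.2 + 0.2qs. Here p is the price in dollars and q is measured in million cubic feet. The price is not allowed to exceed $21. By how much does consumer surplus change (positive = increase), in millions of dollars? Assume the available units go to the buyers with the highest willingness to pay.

Rearranging supply gives qs = 5p - 81. Equilibrium: 282 - 6p = 5p - 81, so 363 = 11p and p* = 33, q* = 84.
Since 21 < 33, the ceiling is binding.
At p = 21: qd = 282 - 6·21 = 156 and qs = 5·21 - 81 = 24.
Consumer surplus without the control is ½ · (47 - 33) · 84 = 588.
With the ceiling, 24 units are sold at 21 (assume they go to the highest-value buyers). The demand price at q = 24 is 43, so CS = ½ · [(47 - 21) + (43 - 21)] · 24 = 576.
Change in consumer surplus = 576 - 588 = -12.

-12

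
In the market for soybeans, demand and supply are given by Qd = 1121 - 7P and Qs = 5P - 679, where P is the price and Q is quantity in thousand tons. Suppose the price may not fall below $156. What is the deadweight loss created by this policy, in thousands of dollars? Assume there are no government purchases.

302.4

In a free market, 1121 - 7P = 5P - 679 gives the equilibrium P* = 150, Q* = 71.
Because the floor (156) lies above the market-clearing price, it is binding.
At P = 156: Qd = 1121 - 7·156 = 29 and Qs = 5·156 - 679 = 101.
Quantity traded falls to 29. At Q = 29 the demand price is (1121 - 29)/7 = 156 and the supply price is (679 + 29)/5 = 141.6.
Deadweight loss = ½ · (156 - 141.6) · (71 - 29) = ½ · 14.4 · 42 = 302.4.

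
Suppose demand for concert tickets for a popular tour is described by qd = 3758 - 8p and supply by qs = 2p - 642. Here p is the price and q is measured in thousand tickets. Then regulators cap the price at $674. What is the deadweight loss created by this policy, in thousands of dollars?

Equilibrium: 3758 - 8p = 2p - 642, so 4400 = 10p and p* = 440, q* = 238.
The ceiling of 674 is above the equilibrium price 440, so it is not binding; the market clears at p* = 440, q* = 238.
Since the control does not bind, no trades are prevented and deadweight loss is zero.

0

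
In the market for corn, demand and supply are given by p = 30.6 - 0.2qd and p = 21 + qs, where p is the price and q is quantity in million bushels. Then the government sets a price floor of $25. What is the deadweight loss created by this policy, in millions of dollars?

0

Rearranging demand gives qd = 153 - 5p; rearranging supply gives qs = p - 21. Setting quantity demanded equal to quantity supplied, 153 - 5p = p - 21, gives p* = 29 and q* = 8.
Since 25 is below p* = 29, the floor does not bind and the free-market outcome prevails.
Since the control does not bind, no trades are prevented and deadweight loss is zero.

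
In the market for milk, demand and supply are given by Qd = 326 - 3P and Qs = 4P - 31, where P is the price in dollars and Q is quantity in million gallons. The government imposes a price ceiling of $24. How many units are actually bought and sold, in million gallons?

Equilibrium: 326 - 3P = 4P - 31, so 357 = 7P and P* = 51, Q* = 173.
The ceiling of 24 is below the equilibrium price 51, so it binds.
At P = 24: Qd = 326 - 3·24 = 254 and Qs = 4·24 - 31 = 65.
The quantity actually transacted is the short side, supply: 65.

65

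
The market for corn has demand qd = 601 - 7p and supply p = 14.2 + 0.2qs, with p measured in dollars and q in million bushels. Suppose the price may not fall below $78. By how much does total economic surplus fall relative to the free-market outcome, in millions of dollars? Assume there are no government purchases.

4065.6

Rearranging supply gives qs = 5p - 71. Equilibrium: 601 - 7p = 5p - 71, so 672 = 12p and p* = 56, q* = 209.
The floor of 78 is above the equilibrium price 56, so it binds.
At p = 78: qd = 601 - 7·78 = 55 and qs = 5·78 - 71 = 319.
Quantity traded falls to 55. At q = 55 the demand price is (601 - 55)/7 = 78 and the supply price is (71 + 55)/5 = 25.2.
Deadweight loss = ½ · (78 - 25.2) · (209 - 55) = ½ · 52.8 · 154 = 4065.6.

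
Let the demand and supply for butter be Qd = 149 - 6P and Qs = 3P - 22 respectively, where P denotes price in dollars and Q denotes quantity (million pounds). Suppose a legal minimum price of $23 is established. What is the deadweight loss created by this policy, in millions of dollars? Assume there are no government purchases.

144

Without the control the market clears where 149 - 6P = 3P - 22, i.e. P* = 19 and Q* = 35.
Since 23 > 19, the floor is binding.
At P = 23: Qd = 149 - 6·23 = 11 and Qs = 3·23 - 22 = 47.
Quantity traded falls to 11. At Q = 11 the demand price is (149 - 11)/6 = 23 and the supply price is (22 + 11)/3 = 11.
Deadweight loss = ½ · (23 - 11) · (35 - 11) = ½ · 12 · 24 = 144.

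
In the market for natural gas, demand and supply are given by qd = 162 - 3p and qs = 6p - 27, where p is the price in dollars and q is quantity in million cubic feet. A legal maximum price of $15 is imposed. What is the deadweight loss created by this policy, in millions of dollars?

Setting quantity demanded equal to quantity supplied, 162 - 3p = 6p - 27, gives p* = 21 and q* = 99.
Because the ceiling (15) lies below the market-clearing price, it is binding.
At p = 15: qd = 162 - 3·15 = 117 and qs = 6·15 - 27 = 63.
Quantity traded falls to 63. At q = 63 the demand price is (162 - 63)/3 = 33 and the supply price is (27 + 63)/6 = 15.
Deadweight loss = ½ · (33 - 15) · (99 - 63) = ½ · 18 · 36 = 324.

324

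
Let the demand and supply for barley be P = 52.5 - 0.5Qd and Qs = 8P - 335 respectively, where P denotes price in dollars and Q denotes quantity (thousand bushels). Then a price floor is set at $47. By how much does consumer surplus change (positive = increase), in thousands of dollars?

Rearranging demand gives Qd = 105 - 2P. Equilibrium: 105 - 2P = 8P - 335, so 440 = 10P and P* = 44, Q* = 17.
Because the floor (47) lies above the market-clearing price, it is binding.
At P = 47: Qd = 105 - 2·47 = 11 and Qs = 8·47 - 335 = 41.
Consumer surplus without the control is ½ · (52.5 - 44) · 17 = 72.25.
With the floor, consumers buy 11 units at 47, so CS = ½ · (52.5 - 47) · 11 = 30.25.
Change in consumer surplus = 30.25 - 72.25 = -42.

-42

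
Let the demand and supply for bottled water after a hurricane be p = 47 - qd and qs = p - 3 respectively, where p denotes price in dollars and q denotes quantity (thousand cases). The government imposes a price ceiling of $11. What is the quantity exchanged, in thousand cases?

8

Rearranging demand gives qd = 47 - p. Setting quantity demanded equal to quantity supplied, 47 - p = p - 3, gives p* = 25 and q* = 22.
Because the ceiling (11) lies below the market-clearing price, it is binding.
At p = 11: qd = 47 - 11 = 36 and qs = 11 - 3 = 8.
The quantity actually transacted is the short side, supply: 8.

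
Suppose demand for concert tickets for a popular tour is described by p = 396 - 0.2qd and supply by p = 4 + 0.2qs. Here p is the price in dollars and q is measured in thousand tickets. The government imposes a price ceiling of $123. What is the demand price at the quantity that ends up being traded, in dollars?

277

Rearranging demand gives qd = 1980 - 5p; rearranging supply gives qs = 5p - 20. Without the control the market clears where 1980 - 5p = 5p - 20, i.e. p* = 200 and q* = 980.
Because the ceiling (123) lies below the market-clearing price, it is binding.
At p = 123: qd = 1980 - 5·123 = 1365 and qs = 5·123 - 20 = 595.
Only 595 units reach the market. On the demand curve, the marginal buyer's willingness to pay at q = 595 is (1980 - 595)/5 = 277.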